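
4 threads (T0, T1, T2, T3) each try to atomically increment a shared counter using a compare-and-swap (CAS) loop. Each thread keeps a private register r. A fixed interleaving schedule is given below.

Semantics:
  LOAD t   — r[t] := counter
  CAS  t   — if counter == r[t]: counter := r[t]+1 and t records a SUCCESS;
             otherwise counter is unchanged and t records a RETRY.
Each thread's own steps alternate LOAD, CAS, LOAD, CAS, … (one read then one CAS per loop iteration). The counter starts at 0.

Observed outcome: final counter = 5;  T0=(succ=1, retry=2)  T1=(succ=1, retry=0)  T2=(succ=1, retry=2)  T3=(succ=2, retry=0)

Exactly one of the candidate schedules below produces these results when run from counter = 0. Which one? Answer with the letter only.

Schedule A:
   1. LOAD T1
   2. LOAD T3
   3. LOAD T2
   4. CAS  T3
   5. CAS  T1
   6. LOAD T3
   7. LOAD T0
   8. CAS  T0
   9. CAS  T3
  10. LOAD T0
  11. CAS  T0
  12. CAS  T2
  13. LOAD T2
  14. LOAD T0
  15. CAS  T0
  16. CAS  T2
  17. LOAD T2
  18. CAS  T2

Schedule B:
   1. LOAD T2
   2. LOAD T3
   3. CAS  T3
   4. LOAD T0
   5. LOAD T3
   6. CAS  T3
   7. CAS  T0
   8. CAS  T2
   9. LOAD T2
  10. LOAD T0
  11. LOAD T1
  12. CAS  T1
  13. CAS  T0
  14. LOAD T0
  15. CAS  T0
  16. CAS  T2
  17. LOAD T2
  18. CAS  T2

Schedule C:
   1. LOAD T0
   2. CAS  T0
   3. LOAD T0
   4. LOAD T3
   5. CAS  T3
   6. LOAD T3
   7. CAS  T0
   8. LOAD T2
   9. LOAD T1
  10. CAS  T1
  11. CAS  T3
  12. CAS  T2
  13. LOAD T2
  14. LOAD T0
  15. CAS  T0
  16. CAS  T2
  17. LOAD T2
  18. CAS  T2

B

Simulating candidate B:
1. LOAD T2 → mem=0 r[T2]=0 [LOAD]
2. LOAD T3 → mem=0 r[T3]=0 [LOAD]
3. CAS T3 → mem=1 r[T3]=0 [OK]
4. LOAD T0 → mem=1 r[T0]=1 [LOAD]
5. LOAD T3 → mem=1 r[T3]=1 [LOAD]
6. CAS T3 → mem=2 r[T3]=1 [OK]
7. CAS T0 → mem=2 r[T0]=1 [RETRY]
8. CAS T2 → mem=2 r[T2]=0 [RETRY]
9. LOAD T2 → mem=2 r[T2]=2 [LOAD]
10. LOAD T0 → mem=2 r[T0]=2 [LOAD]
11. LOAD T1 → mem=2 r[T1]=2 [LOAD]
12. CAS T1 → mem=3 r[T1]=2 [OK]
13. CAS T0 → mem=3 r[T0]=2 [RETRY]
14. LOAD T0 → mem=3 r[T0]=3 [LOAD]
15. CAS T0 → mem=4 r[T0]=3 [OK]
16. CAS T2 → mem=4 r[T2]=2 [RETRY]
17. LOAD T2 → mem=4 r[T2]=4 [LOAD]
18. CAS T2 → mem=5 r[T2]=4 [OK]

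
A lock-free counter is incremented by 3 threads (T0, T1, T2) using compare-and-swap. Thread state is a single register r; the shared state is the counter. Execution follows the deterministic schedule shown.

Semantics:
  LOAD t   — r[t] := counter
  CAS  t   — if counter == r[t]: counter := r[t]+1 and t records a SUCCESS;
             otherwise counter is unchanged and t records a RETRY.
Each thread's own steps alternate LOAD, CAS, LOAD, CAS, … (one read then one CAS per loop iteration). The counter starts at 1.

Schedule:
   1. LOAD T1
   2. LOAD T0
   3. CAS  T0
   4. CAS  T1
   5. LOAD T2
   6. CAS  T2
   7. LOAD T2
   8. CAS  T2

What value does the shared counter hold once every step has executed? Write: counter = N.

1. LOAD T1 → mem=1 r[T1]=1 [LOAD]
2. LOAD T0 → mem=1 r[T0]=1 [LOAD]
3. CAS T0 → mem=2 r[T0]=1 [OK]
4. CAS T1 → mem=2 r[T1]=1 [RETRY]
5. LOAD T2 → mem=2 r[T2]=2 [LOAD]
6. CAS T2 → mem=3 r[T2]=2 [OK]
7. LOAD T2 → mem=3 r[T2]=3 [LOAD]
8. CAS T2 → mem=4 r[T2]=3 [OK]

counter = 4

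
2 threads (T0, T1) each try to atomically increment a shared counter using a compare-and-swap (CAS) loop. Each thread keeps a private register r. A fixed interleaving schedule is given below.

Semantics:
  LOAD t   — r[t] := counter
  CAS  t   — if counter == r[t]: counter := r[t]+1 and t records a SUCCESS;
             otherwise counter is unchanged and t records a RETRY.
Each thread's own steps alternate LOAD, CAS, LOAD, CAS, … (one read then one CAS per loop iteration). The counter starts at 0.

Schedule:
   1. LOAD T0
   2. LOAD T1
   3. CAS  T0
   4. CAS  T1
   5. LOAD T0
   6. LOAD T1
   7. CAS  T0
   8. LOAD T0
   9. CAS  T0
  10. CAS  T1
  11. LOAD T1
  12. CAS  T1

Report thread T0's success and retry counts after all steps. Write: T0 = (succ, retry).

T0 = (3, 0)

   1) LOAD T0:  M=0  r_T0=0
   2) LOAD T1:  M=0  r_T1=0
   3) CAS  T0:  M=1  r_T0=0 ✓
   4) CAS  T1:  M=1  r_T1=0 ✗
   5) LOAD T0:  M=1  r_T0=1
   6) LOAD T1:  M=1  r_T1=1
   7) CAS  T0:  M=2  r_T0=1 ✓
   8) LOAD T0:  M=2  r_T0=2
   9) CAS  T0:  M=3  r_T0=2 ✓
  10) CAS  T1:  M=3  r_T1=1 ✗
  11) LOAD T1:  M=3  r_T1=3
  12) CAS  T1:  M=4  r_T1=3 ✓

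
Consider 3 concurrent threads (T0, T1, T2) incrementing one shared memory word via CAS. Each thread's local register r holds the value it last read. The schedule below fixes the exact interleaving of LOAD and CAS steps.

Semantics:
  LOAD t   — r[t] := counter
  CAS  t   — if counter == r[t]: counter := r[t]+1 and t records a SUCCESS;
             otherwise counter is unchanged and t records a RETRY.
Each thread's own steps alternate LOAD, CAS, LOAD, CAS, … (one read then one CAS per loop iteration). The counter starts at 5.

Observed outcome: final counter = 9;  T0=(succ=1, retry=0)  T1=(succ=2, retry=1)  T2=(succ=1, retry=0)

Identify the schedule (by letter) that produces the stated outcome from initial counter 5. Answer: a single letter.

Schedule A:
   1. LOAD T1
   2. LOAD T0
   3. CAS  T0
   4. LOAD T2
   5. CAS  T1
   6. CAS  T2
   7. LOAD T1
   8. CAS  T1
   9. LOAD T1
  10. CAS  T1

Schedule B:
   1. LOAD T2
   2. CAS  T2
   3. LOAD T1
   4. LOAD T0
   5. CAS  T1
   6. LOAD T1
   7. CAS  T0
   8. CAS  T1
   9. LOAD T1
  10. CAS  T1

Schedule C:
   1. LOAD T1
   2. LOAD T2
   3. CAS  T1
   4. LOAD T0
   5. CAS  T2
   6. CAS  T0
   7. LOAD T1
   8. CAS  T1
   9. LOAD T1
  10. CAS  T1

A

Run A:
1. LOAD T1 → mem=5 r[T1]=5 [LOAD]
2. LOAD T0 → mem=5 r[T0]=5 [LOAD]
3. CAS T0 → mem=6 r[T0]=5 [OK]
4. LOAD T2 → mem=6 r[T2]=6 [LOAD]
5. CAS T1 → mem=6 r[T1]=5 [RETRY]
6. CAS T2 → mem=7 r[T2]=6 [OK]
7. LOAD T1 → mem=7 r[T1]=7 [LOAD]
8. CAS T1 → mem=8 r[T1]=7 [OK]
9. LOAD T1 → mem=8 r[T1]=8 [LOAD]
10. CAS T1 → mem=9 r[T1]=8 [OK]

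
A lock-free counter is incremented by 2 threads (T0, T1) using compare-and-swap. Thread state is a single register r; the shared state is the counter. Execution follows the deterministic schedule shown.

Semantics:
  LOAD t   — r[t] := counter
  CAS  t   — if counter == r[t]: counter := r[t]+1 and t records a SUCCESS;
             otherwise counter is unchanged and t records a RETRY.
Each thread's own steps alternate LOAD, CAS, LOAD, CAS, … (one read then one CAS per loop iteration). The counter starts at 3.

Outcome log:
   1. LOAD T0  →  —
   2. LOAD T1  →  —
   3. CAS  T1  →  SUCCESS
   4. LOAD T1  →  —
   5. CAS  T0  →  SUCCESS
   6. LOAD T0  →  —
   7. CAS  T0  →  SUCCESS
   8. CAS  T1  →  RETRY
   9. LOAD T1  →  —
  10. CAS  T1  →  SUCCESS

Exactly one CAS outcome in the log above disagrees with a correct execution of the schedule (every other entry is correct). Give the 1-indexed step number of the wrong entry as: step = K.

step = 5

Correct run:
step 1: T0 LOAD ⇒ load; ctr=3 reg=3
step 2: T1 LOAD ⇒ load; ctr=3 reg=3
step 3: T1 CAS ⇒ ok; ctr=4 reg=3
step 4: T1 LOAD ⇒ load; ctr=4 reg=4
step 5: T0 CAS ⇒ retry; ctr=4 reg=3
step 6: T0 LOAD ⇒ load; ctr=4 reg=4
step 7: T0 CAS ⇒ ok; ctr=5 reg=4
step 8: T1 CAS ⇒ retry; ctr=5 reg=4
step 9: T1 LOAD ⇒ load; ctr=5 reg=5
step 10: T1 CAS ⇒ ok; ctr=6 reg=5
Log disagrees first at step 5.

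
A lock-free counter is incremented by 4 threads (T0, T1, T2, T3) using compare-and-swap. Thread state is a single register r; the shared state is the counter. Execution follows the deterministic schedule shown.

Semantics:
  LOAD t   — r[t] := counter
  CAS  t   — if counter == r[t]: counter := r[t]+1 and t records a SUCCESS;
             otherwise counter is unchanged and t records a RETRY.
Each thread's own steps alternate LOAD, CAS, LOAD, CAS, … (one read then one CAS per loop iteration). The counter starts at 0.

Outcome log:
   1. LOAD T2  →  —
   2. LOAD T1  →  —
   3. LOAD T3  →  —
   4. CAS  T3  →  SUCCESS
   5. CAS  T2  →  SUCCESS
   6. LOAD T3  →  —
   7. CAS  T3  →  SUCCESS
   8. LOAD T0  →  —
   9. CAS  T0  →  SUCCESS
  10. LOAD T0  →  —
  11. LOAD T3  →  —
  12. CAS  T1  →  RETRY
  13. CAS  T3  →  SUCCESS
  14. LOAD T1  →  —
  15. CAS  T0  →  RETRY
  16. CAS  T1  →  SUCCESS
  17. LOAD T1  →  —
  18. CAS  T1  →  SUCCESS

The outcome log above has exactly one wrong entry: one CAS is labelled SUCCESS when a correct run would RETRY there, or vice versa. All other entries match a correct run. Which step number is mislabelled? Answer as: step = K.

step = 5

Re-executing:
#1 T2 reads 0
#2 T1 reads 0
#3 T3 reads 0
#4 T3 CAS(0→1) writes; counter now 1
#5 T2 CAS(0→1) fails; counter now 1
#6 T3 reads 1
#7 T3 CAS(1→2) writes; counter now 2
#8 T0 reads 2
#9 T0 CAS(2→3) writes; counter now 3
#10 T0 reads 3
#11 T3 reads 3
#12 T1 CAS(0→1) fails; counter now 3
#13 T3 CAS(3→4) writes; counter now 4
#14 T1 reads 4
#15 T0 CAS(3→4) fails; counter now 4
#16 T1 CAS(4→5) writes; counter now 5
#17 T1 reads 5
#18 T1 CAS(5→6) writes; counter now 6
Flip is step 5.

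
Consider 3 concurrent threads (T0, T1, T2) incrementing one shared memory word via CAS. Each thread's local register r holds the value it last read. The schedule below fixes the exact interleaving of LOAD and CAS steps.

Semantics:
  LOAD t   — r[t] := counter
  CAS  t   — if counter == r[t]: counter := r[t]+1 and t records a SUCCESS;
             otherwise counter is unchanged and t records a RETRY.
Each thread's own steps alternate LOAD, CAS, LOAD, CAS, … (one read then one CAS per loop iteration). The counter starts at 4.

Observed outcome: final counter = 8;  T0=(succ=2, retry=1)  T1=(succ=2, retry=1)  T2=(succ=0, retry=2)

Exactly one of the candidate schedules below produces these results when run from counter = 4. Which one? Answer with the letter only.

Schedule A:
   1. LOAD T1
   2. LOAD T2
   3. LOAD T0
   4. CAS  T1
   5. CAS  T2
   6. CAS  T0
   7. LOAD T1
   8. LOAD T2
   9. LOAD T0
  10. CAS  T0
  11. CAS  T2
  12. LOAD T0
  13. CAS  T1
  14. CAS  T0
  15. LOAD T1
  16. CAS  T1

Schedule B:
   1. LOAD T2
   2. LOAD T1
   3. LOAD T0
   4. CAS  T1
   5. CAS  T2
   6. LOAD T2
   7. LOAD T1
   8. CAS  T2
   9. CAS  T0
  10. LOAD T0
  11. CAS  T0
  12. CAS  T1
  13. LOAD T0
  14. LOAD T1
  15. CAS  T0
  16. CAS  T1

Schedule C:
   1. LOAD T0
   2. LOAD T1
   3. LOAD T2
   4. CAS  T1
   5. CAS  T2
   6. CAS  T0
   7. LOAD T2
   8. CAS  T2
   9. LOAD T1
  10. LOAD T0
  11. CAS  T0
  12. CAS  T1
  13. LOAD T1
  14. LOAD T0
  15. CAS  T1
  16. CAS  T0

Tracing schedule A:
T1 LOAD — after: cnt=4, r=4 — load
T2 LOAD — after: cnt=4, r=4 — load
T0 LOAD — after: cnt=4, r=4 — load
T1 CAS — after: cnt=5, r=4 — ok
T2 CAS — after: cnt=5, r=4 — retry
T0 CAS — after: cnt=5, r=4 — retry
T1 LOAD — after: cnt=5, r=5 — load
T2 LOAD — after: cnt=5, r=5 — load
T0 LOAD — after: cnt=5, r=5 — load
T0 CAS — after: cnt=6, r=5 — ok
T2 CAS — after: cnt=6, r=5 — retry
T0 LOAD — after: cnt=6, r=6 — load
T1 CAS — after: cnt=6, r=5 — retry
T0 CAS — after: cnt=7, r=6 — ok
T1 LOAD — after: cnt=7, r=7 — load
T1 CAS — after: cnt=8, r=7 — ok

A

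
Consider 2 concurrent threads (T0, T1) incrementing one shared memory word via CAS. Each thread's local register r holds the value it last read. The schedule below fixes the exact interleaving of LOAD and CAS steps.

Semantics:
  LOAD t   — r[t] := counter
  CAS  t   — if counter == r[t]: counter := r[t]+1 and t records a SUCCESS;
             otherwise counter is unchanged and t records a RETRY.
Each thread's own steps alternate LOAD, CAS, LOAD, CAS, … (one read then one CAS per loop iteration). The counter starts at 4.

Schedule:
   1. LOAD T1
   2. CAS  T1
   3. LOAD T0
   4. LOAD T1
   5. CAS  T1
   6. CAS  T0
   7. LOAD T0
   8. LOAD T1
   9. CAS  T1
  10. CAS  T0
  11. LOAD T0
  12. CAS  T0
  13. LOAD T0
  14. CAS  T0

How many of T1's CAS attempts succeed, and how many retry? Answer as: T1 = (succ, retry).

step 1: T1 LOAD ⇒ load; ctr=4 reg=4
step 2: T1 CAS ⇒ ok; ctr=5 reg=4
step 3: T0 LOAD ⇒ load; ctr=5 reg=5
step 4: T1 LOAD ⇒ load; ctr=5 reg=5
step 5: T1 CAS ⇒ ok; ctr=6 reg=5
step 6: T0 CAS ⇒ retry; ctr=6 reg=5
step 7: T0 LOAD ⇒ load; ctr=6 reg=6
step 8: T1 LOAD ⇒ load; ctr=6 reg=6
step 9: T1 CAS ⇒ ok; ctr=7 reg=6
step 10: T0 CAS ⇒ retry; ctr=7 reg=6
step 11: T0 LOAD ⇒ load; ctr=7 reg=7
step 12: T0 CAS ⇒ ok; ctr=8 reg=7
step 13: T0 LOAD ⇒ load; ctr=8 reg=8
step 14: T0 CAS ⇒ ok; ctr=9 reg=8

T1 = (3, 0)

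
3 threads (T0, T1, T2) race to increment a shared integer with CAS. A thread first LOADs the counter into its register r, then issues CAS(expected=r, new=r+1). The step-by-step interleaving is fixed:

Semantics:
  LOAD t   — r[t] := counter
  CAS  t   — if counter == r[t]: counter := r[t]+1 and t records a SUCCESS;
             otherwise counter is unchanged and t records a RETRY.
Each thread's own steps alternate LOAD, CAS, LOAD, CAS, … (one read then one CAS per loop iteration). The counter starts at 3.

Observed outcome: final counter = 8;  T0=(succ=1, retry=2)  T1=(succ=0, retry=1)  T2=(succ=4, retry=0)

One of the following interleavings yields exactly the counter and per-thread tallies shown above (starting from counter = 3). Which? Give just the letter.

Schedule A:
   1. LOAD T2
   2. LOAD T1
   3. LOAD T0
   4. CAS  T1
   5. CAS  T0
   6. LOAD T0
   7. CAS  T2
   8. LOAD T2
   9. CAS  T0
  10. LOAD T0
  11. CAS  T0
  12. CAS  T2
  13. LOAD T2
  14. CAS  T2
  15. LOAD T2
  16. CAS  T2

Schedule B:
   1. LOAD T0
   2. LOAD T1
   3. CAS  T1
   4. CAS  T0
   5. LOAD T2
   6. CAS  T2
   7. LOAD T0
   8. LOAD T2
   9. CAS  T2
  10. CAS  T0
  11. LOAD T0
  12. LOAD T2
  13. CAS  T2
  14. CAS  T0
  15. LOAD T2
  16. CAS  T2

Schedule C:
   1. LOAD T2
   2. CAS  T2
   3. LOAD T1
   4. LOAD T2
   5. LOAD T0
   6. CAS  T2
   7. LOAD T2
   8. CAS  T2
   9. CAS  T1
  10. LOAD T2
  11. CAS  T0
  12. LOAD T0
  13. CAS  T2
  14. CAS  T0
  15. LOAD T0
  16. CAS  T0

C

Run C:
[1] T2.load  rd  (counter 3, T2.r 3)
[2] T2.cas  hit  (counter 4, T2.r 3)
[3] T1.load  rd  (counter 4, T1.r 4)
[4] T2.load  rd  (counter 4, T2.r 4)
[5] T0.load  rd  (counter 4, T0.r 4)
[6] T2.cas  hit  (counter 5, T2.r 4)
[7] T2.load  rd  (counter 5, T2.r 5)
[8] T2.cas  hit  (counter 6, T2.r 5)
[9] T1.cas  miss  (counter 6, T1.r 4)
[10] T2.load  rd  (counter 6, T2.r 6)
[11] T0.cas  miss  (counter 6, T0.r 4)
[12] T0.load  rd  (counter 6, T0.r 6)
[13] T2.cas  hit  (counter 7, T2.r 6)
[14] T0.cas  miss  (counter 7, T0.r 6)
[15] T0.load  rd  (counter 7, T0.r 7)
[16] T0.cas  hit  (counter 8, T0.r 7)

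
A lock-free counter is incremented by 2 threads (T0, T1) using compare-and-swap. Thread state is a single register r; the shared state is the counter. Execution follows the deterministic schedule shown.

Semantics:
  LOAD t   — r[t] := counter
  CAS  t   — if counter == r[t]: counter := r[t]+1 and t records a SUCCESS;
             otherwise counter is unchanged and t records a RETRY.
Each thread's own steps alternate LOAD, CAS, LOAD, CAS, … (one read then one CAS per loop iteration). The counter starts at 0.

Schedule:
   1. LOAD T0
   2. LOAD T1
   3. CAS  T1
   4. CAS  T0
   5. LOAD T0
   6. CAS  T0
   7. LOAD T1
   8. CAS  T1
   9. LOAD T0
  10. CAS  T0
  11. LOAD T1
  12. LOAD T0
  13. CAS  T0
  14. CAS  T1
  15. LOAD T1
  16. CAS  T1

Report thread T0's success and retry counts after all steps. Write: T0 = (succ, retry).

T0 = (3, 1)

[1] T0.load  rd  (counter 0, T0.r 0)
[2] T1.load  rd  (counter 0, T1.r 0)
[3] T1.cas  hit  (counter 1, T1.r 0)
[4] T0.cas  miss  (counter 1, T0.r 0)
[5] T0.load  rd  (counter 1, T0.r 1)
[6] T0.cas  hit  (counter 2, T0.r 1)
[7] T1.load  rd  (counter 2, T1.r 2)
[8] T1.cas  hit  (counter 3, T1.r 2)
[9] T0.load  rd  (counter 3, T0.r 3)
[10] T0.cas  hit  (counter 4, T0.r 3)
[11] T1.load  rd  (counter 4, T1.r 4)
[12] T0.load  rd  (counter 4, T0.r 4)
[13] T0.cas  hit  (counter 5, T0.r 4)
[14] T1.cas  miss  (counter 5, T1.r 4)
[15] T1.load  rd  (counter 5, T1.r 5)
[16] T1.cas  hit  (counter 6, T1.r 5)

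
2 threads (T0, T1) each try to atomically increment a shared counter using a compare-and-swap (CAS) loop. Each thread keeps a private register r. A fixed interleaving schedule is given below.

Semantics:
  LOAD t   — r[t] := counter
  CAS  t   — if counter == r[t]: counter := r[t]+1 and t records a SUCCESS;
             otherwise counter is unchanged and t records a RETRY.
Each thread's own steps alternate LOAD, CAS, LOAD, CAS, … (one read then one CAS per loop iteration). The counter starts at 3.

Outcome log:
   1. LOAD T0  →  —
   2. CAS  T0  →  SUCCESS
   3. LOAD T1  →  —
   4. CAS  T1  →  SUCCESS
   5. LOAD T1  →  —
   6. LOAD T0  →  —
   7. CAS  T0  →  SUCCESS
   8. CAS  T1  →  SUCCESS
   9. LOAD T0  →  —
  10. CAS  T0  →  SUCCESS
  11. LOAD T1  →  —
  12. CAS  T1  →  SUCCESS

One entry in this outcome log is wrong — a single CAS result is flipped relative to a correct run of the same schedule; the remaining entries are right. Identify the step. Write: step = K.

step = 8

Re-executing:
   1) LOAD T0:  M=3  r_T0=3
   2) CAS  T0:  M=4  r_T0=3 ✓
   3) LOAD T1:  M=4  r_T1=4
   4) CAS  T1:  M=5  r_T1=4 ✓
   5) LOAD T1:  M=5  r_T1=5
   6) LOAD T0:  M=5  r_T0=5
   7) CAS  T0:  M=6  r_T0=5 ✓
   8) CAS  T1:  M=6  r_T1=5 ✗
   9) LOAD T0:  M=6  r_T0=6
  10) CAS  T0:  M=7  r_T0=6 ✓
  11) LOAD T1:  M=7  r_T1=7
  12) CAS  T1:  M=8  r_T1=7 ✓
Log disagrees first at step 8.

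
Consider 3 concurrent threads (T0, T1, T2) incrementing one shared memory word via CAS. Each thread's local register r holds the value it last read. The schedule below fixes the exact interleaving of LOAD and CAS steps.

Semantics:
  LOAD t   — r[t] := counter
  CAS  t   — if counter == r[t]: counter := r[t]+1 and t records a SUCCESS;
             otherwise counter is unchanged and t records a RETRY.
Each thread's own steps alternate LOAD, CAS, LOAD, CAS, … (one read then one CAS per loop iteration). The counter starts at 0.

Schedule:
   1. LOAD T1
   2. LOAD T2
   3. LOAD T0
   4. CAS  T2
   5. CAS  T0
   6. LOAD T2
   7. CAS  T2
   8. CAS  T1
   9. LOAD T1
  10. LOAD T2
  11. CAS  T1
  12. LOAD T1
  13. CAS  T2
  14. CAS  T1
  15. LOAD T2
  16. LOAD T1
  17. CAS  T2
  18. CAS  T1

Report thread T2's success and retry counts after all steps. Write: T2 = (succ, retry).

T2 = (3, 1)

[1] T1.load  rd  (counter 0, T1.r 0)
[2] T2.load  rd  (counter 0, T2.r 0)
[3] T0.load  rd  (counter 0, T0.r 0)
[4] T2.cas  hit  (counter 1, T2.r 0)
[5] T0.cas  miss  (counter 1, T0.r 0)
[6] T2.load  rd  (counter 1, T2.r 1)
[7] T2.cas  hit  (counter 2, T2.r 1)
[8] T1.cas  miss  (counter 2, T1.r 0)
[9] T1.load  rd  (counter 2, T1.r 2)
[10] T2.load  rd  (counter 2, T2.r 2)
[11] T1.cas  hit  (counter 3, T1.r 2)
[12] T1.load  rd  (counter 3, T1.r 3)
[13] T2.cas  miss  (counter 3, T2.r 2)
[14] T1.cas  hit  (counter 4, T1.r 3)
[15] T2.load  rd  (counter 4, T2.r 4)
[16] T1.load  rd  (counter 4, T1.r 4)
[17] T2.cas  hit  (counter 5, T2.r 4)
[18] T1.cas  miss  (counter 5, T1.r 4)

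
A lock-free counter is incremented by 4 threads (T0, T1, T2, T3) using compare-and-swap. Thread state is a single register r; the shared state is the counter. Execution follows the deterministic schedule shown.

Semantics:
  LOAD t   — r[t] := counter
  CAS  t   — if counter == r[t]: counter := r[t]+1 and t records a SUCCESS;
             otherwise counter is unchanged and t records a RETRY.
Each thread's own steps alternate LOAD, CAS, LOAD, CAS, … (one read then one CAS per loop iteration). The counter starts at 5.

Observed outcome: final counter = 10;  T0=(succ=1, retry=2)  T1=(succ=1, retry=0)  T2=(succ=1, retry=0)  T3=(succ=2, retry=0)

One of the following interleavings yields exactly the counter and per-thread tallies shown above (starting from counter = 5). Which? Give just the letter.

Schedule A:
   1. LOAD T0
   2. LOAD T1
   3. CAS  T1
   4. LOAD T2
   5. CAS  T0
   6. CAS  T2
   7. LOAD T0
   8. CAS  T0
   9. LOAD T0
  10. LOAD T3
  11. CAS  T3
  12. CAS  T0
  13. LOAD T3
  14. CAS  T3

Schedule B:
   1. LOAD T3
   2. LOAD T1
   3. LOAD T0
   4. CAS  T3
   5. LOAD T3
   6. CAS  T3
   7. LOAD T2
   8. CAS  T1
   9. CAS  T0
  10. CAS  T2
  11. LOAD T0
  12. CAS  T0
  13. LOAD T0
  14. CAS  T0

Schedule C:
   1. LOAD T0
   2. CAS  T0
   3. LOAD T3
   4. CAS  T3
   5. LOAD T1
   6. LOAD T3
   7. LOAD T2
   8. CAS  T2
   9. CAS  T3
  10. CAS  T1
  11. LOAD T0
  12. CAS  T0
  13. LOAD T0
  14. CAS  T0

A

Run A:
1. LOAD T0 → mem=5 r[T0]=5 [LOAD]
2. LOAD T1 → mem=5 r[T1]=5 [LOAD]
3. CAS T1 → mem=6 r[T1]=5 [OK]
4. LOAD T2 → mem=6 r[T2]=6 [LOAD]
5. CAS T0 → mem=6 r[T0]=5 [RETRY]
6. CAS T2 → mem=7 r[T2]=6 [OK]
7. LOAD T0 → mem=7 r[T0]=7 [LOAD]
8. CAS T0 → mem=8 r[T0]=7 [OK]
9. LOAD T0 → mem=8 r[T0]=8 [LOAD]
10. LOAD T3 → mem=8 r[T3]=8 [LOAD]
11. CAS T3 → mem=9 r[T3]=8 [OK]
12. CAS T0 → mem=9 r[T0]=8 [RETRY]
13. LOAD T3 → mem=9 r[T3]=9 [LOAD]
14. CAS T3 → mem=10 r[T3]=9 [OK]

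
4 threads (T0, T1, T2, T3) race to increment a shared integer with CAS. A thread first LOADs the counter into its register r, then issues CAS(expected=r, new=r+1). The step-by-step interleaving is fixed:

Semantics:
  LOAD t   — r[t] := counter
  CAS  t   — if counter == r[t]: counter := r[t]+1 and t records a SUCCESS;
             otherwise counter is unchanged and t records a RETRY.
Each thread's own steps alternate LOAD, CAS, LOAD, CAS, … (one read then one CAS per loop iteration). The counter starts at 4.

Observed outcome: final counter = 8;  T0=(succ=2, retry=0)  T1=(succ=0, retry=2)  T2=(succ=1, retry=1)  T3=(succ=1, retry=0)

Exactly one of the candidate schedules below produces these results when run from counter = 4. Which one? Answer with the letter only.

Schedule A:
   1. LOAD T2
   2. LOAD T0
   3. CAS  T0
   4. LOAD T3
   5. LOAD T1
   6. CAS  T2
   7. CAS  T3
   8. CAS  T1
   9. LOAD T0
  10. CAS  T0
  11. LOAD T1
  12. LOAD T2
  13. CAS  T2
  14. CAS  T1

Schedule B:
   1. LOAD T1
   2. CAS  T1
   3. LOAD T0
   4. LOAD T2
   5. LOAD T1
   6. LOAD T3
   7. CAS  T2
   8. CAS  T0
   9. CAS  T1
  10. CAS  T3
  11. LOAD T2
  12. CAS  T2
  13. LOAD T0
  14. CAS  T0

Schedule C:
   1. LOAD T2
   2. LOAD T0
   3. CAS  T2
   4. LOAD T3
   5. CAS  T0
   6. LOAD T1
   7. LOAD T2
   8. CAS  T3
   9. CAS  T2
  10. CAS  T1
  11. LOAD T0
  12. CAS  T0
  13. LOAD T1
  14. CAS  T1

A

Run A:
#1 T2 reads 4
#2 T0 reads 4
#3 T0 CAS(4→5) writes; counter now 5
#4 T3 reads 5
#5 T1 reads 5
#6 T2 CAS(4→5) fails; counter now 5
#7 T3 CAS(5→6) writes; counter now 6
#8 T1 CAS(5→6) fails; counter now 6
#9 T0 reads 6
#10 T0 CAS(6→7) writes; counter now 7
#11 T1 reads 7
#12 T2 reads 7
#13 T2 CAS(7→8) writes; counter now 8
#14 T1 CAS(7→8) fails; counter now 8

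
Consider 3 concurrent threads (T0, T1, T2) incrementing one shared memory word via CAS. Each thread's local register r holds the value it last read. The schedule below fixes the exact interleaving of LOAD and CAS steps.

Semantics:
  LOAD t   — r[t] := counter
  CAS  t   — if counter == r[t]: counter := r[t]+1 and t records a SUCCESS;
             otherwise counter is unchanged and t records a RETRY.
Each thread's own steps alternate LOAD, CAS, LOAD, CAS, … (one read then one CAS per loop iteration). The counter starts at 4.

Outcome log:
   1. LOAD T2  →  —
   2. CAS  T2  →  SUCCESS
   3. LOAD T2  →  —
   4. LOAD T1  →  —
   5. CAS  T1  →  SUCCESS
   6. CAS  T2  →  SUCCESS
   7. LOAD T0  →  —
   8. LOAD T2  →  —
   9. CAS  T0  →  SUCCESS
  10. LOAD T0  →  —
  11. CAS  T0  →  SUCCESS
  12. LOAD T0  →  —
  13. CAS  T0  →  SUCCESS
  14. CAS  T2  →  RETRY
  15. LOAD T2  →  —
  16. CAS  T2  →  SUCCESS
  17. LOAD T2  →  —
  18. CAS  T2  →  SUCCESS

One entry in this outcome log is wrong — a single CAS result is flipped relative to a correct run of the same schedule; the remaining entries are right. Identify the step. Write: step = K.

Correct run:
1. LOAD T2 → mem=4 r[T2]=4 [LOAD]
2. CAS T2 → mem=5 r[T2]=4 [OK]
3. LOAD T2 → mem=5 r[T2]=5 [LOAD]
4. LOAD T1 → mem=5 r[T1]=5 [LOAD]
5. CAS T1 → mem=6 r[T1]=5 [OK]
6. CAS T2 → mem=6 r[T2]=5 [RETRY]
7. LOAD T0 → mem=6 r[T0]=6 [LOAD]
8. LOAD T2 → mem=6 r[T2]=6 [LOAD]
9. CAS T0 → mem=7 r[T0]=6 [OK]
10. LOAD T0 → mem=7 r[T0]=7 [LOAD]
11. CAS T0 → mem=8 r[T0]=7 [OK]
12. LOAD T0 → mem=8 r[T0]=8 [LOAD]
13. CAS T0 → mem=9 r[T0]=8 [OK]
14. CAS T2 → mem=9 r[T2]=6 [RETRY]
15. LOAD T2 → mem=9 r[T2]=9 [LOAD]
16. CAS T2 → mem=10 r[T2]=9 [OK]
17. LOAD T2 → mem=10 r[T2]=10 [LOAD]
18. CAS T2 → mem=11 r[T2]=10 [OK]
Flip is step 6.

step = 6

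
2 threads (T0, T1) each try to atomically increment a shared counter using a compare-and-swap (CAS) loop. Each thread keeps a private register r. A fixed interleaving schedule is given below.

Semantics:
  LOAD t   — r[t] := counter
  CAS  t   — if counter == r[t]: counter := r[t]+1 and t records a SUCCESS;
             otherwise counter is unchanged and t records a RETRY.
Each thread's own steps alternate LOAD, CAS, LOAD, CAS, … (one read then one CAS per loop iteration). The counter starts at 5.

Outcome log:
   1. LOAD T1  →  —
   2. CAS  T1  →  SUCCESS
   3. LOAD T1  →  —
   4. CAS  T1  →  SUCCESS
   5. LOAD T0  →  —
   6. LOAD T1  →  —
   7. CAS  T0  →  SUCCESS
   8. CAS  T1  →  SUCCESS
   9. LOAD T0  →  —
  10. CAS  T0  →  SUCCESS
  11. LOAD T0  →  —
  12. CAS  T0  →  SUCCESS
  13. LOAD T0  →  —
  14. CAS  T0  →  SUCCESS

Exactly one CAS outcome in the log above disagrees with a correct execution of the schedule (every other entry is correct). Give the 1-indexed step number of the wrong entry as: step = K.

Correct run:
[1] T1.load  rd  (counter 5, T1.r 5)
[2] T1.cas  hit  (counter 6, T1.r 5)
[3] T1.load  rd  (counter 6, T1.r 6)
[4] T1.cas  hit  (counter 7, T1.r 6)
[5] T0.load  rd  (counter 7, T0.r 7)
[6] T1.load  rd  (counter 7, T1.r 7)
[7] T0.cas  hit  (counter 8, T0.r 7)
[8] T1.cas  miss  (counter 8, T1.r 7)
[9] T0.load  rd  (counter 8, T0.r 8)
[10] T0.cas  hit  (counter 9, T0.r 8)
[11] T0.load  rd  (counter 9, T0.r 9)
[12] T0.cas  hit  (counter 10, T0.r 9)
[13] T0.load  rd  (counter 10, T0.r 10)
[14] T0.cas  hit  (counter 11, T0.r 10)
Flip is step 8.

step = 8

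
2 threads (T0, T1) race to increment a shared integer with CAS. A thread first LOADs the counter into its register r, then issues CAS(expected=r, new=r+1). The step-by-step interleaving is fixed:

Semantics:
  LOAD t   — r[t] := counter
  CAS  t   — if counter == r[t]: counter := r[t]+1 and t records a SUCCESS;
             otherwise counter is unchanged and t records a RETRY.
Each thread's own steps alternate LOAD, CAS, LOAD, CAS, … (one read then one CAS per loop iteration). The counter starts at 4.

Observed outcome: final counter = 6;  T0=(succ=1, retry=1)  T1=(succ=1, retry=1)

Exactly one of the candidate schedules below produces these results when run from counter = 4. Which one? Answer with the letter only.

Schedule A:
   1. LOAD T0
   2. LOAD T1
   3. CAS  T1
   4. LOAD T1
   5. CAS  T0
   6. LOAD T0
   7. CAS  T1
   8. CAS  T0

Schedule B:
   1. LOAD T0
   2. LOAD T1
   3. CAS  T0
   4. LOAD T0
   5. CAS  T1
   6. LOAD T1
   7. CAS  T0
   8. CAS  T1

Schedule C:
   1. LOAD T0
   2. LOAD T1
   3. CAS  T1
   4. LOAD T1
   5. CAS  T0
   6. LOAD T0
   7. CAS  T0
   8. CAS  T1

Run C:
1. LOAD T0 → mem=4 r[T0]=4 [LOAD]
2. LOAD T1 → mem=4 r[T1]=4 [LOAD]
3. CAS T1 → mem=5 r[T1]=4 [OK]
4. LOAD T1 → mem=5 r[T1]=5 [LOAD]
5. CAS T0 → mem=5 r[T0]=4 [RETRY]
6. LOAD T0 → mem=5 r[T0]=5 [LOAD]
7. CAS T0 → mem=6 r[T0]=5 [OK]
8. CAS T1 → mem=6 r[T1]=5 [RETRY]

C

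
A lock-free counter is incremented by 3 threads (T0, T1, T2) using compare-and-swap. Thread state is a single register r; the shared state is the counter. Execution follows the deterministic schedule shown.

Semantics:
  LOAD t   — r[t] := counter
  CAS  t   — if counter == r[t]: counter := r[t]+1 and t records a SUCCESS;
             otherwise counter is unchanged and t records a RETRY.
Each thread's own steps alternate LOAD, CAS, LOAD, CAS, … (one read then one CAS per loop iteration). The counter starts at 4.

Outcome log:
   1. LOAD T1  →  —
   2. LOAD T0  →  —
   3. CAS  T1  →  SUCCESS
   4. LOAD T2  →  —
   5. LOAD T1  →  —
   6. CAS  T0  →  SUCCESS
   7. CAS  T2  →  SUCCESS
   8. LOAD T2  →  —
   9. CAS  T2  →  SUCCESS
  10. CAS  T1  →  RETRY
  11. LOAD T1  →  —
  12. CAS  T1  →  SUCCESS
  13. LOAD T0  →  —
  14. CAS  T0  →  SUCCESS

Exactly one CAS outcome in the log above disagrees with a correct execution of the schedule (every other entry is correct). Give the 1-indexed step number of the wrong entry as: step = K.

Correct run:
[1] T1.load  rd  (counter 4, T1.r 4)
[2] T0.load  rd  (counter 4, T0.r 4)
[3] T1.cas  hit  (counter 5, T1.r 4)
[4] T2.load  rd  (counter 5, T2.r 5)
[5] T1.load  rd  (counter 5, T1.r 5)
[6] T0.cas  miss  (counter 5, T0.r 4)
[7] T2.cas  hit  (counter 6, T2.r 5)
[8] T2.load  rd  (counter 6, T2.r 6)
[9] T2.cas  hit  (counter 7, T2.r 6)
[10] T1.cas  miss  (counter 7, T1.r 5)
[11] T1.load  rd  (counter 7, T1.r 7)
[12] T1.cas  hit  (counter 8, T1.r 7)
[13] T0.load  rd  (counter 8, T0.r 8)
[14] T0.cas  hit  (counter 9, T0.r 8)
Flip is step 6.

step = 6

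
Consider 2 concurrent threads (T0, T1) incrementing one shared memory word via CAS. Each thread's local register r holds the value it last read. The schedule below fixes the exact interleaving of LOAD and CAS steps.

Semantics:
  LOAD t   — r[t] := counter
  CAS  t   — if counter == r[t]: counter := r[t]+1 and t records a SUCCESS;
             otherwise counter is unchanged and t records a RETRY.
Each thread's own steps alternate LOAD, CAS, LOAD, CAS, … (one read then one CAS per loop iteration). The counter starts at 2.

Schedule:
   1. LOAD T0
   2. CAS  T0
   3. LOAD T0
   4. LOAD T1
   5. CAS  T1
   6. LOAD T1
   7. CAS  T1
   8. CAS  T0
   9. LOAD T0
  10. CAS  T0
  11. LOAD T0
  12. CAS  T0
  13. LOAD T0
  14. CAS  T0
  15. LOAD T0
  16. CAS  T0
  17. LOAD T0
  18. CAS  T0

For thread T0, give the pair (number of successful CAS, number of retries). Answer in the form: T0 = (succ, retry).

T0 = (6, 1)

T0 LOAD — after: cnt=2, r=2 — load
T0 CAS — after: cnt=3, r=2 — ok
T0 LOAD — after: cnt=3, r=3 — load
T1 LOAD — after: cnt=3, r=3 — load
T1 CAS — after: cnt=4, r=3 — ok
T1 LOAD — after: cnt=4, r=4 — load
T1 CAS — after: cnt=5, r=4 — ok
T0 CAS — after: cnt=5, r=3 — retry
T0 LOAD — after: cnt=5, r=5 — load
T0 CAS — after: cnt=6, r=5 — ok
T0 LOAD — after: cnt=6, r=6 — load
T0 CAS — after: cnt=7, r=6 — ok
T0 LOAD — after: cnt=7, r=7 — load
T0 CAS — after: cnt=8, r=7 — ok
T0 LOAD — after: cnt=8, r=8 — load
T0 CAS — after: cnt=9, r=8 — ok
T0 LOAD — after: cnt=9, r=9 — load
T0 CAS — after: cnt=10, r=9 — ok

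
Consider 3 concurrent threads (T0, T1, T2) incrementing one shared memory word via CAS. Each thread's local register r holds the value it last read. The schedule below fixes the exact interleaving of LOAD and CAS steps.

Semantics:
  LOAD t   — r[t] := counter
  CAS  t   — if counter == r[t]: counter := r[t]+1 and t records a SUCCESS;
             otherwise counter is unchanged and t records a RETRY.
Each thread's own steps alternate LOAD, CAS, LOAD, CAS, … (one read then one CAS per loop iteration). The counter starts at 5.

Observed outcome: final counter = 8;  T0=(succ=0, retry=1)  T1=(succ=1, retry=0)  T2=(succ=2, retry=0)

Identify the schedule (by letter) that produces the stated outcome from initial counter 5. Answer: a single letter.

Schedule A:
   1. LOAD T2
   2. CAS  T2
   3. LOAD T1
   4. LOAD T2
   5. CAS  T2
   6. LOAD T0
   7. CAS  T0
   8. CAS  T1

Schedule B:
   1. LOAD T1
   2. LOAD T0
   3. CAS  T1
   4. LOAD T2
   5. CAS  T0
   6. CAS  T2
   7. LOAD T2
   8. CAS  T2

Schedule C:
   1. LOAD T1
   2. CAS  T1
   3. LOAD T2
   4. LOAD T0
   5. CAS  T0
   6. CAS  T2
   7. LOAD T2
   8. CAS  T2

Run B:
#1 T1 reads 5
#2 T0 reads 5
#3 T1 CAS(5→6) writes; counter now 6
#4 T2 reads 6
#5 T0 CAS(5→6) fails; counter now 6
#6 T2 CAS(6→7) writes; counter now 7
#7 T2 reads 7
#8 T2 CAS(7→8) writes; counter now 8

B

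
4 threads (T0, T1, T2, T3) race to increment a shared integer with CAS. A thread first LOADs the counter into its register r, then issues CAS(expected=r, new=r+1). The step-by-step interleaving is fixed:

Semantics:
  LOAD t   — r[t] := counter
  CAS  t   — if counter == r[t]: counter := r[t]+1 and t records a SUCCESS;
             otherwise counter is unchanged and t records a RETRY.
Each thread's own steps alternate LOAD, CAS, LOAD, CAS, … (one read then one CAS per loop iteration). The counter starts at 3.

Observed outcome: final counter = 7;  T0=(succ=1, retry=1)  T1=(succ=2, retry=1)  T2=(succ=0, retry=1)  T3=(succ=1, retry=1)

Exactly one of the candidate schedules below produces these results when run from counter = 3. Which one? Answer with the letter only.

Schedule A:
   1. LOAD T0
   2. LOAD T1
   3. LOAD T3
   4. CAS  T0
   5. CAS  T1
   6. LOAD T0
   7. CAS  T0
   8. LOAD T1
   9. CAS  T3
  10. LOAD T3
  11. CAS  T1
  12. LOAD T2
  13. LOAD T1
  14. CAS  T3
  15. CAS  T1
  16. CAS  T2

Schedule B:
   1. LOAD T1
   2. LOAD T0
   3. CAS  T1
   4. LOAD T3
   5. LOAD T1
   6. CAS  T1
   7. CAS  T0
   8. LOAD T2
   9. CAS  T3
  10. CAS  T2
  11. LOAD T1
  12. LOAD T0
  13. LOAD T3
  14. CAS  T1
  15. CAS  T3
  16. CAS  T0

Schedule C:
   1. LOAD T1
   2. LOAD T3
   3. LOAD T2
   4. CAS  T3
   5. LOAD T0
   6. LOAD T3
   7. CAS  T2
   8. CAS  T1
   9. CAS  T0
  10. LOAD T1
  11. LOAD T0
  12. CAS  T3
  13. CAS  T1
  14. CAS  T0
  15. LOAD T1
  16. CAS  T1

C

Run C:
step 1: T1 LOAD ⇒ load; ctr=3 reg=3
step 2: T3 LOAD ⇒ load; ctr=3 reg=3
step 3: T2 LOAD ⇒ load; ctr=3 reg=3
step 4: T3 CAS ⇒ ok; ctr=4 reg=3
step 5: T0 LOAD ⇒ load; ctr=4 reg=4
step 6: T3 LOAD ⇒ load; ctr=4 reg=4
step 7: T2 CAS ⇒ retry; ctr=4 reg=3
step 8: T1 CAS ⇒ retry; ctr=4 reg=3
step 9: T0 CAS ⇒ ok; ctr=5 reg=4
step 10: T1 LOAD ⇒ load; ctr=5 reg=5
step 11: T0 LOAD ⇒ load; ctr=5 reg=5
step 12: T3 CAS ⇒ retry; ctr=5 reg=4
step 13: T1 CAS ⇒ ok; ctr=6 reg=5
step 14: T0 CAS ⇒ retry; ctr=6 reg=5
step 15: T1 LOAD ⇒ load; ctr=6 reg=6
step 16: T1 CAS ⇒ ok; ctr=7 reg=6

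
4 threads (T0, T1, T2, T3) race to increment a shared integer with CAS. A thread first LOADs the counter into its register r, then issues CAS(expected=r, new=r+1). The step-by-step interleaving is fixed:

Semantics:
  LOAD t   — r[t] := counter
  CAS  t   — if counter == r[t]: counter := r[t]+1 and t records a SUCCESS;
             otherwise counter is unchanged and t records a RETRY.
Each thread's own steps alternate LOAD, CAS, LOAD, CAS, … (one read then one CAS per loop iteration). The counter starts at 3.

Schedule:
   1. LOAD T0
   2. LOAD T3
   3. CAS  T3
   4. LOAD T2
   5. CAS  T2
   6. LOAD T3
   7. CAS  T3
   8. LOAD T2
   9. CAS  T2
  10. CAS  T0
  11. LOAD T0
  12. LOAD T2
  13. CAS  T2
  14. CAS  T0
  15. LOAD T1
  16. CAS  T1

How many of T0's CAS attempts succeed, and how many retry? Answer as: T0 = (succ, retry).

T0 = (0, 2)

[1] T0.load  rd  (counter 3, T0.r 3)
[2] T3.load  rd  (counter 3, T3.r 3)
[3] T3.cas  hit  (counter 4, T3.r 3)
[4] T2.load  rd  (counter 4, T2.r 4)
[5] T2.cas  hit  (counter 5, T2.r 4)
[6] T3.load  rd  (counter 5, T3.r 5)
[7] T3.cas  hit  (counter 6, T3.r 5)
[8] T2.load  rd  (counter 6, T2.r 6)
[9] T2.cas  hit  (counter 7, T2.r 6)
[10] T0.cas  miss  (counter 7, T0.r 3)
[11] T0.load  rd  (counter 7, T0.r 7)
[12] T2.load  rd  (counter 7, T2.r 7)
[13] T2.cas  hit  (counter 8, T2.r 7)
[14] T0.cas  miss  (counter 8, T0.r 7)
[15] T1.load  rd  (counter 8, T1.r 8)
[16] T1.cas  hit  (counter 9, T1.r 8)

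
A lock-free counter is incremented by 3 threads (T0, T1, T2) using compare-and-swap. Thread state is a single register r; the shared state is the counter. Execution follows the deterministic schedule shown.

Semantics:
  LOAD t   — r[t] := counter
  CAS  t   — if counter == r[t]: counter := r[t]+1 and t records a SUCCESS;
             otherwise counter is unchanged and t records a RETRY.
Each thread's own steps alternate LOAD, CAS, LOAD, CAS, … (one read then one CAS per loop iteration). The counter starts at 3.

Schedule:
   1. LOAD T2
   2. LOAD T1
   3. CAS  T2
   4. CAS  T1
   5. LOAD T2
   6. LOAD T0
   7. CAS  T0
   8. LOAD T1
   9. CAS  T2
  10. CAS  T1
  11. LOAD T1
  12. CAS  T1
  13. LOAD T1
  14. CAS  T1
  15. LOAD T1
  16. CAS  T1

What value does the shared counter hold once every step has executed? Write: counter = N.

   1) LOAD T2:  M=3  r_T2=3
   2) LOAD T1:  M=3  r_T1=3
   3) CAS  T2:  M=4  r_T2=3 ✓
   4) CAS  T1:  M=4  r_T1=3 ✗
   5) LOAD T2:  M=4  r_T2=4
   6) LOAD T0:  M=4  r_T0=4
   7) CAS  T0:  M=5  r_T0=4 ✓
   8) LOAD T1:  M=5  r_T1=5
   9) CAS  T2:  M=5  r_T2=4 ✗
  10) CAS  T1:  M=6  r_T1=5 ✓
  11) LOAD T1:  M=6  r_T1=6
  12) CAS  T1:  M=7  r_T1=6 ✓
  13) LOAD T1:  M=7  r_T1=7
  14) CAS  T1:  M=8  r_T1=7 ✓
  15) LOAD T1:  M=8  r_T1=8
  16) CAS  T1:  M=9  r_T1=8 ✓

counter = 9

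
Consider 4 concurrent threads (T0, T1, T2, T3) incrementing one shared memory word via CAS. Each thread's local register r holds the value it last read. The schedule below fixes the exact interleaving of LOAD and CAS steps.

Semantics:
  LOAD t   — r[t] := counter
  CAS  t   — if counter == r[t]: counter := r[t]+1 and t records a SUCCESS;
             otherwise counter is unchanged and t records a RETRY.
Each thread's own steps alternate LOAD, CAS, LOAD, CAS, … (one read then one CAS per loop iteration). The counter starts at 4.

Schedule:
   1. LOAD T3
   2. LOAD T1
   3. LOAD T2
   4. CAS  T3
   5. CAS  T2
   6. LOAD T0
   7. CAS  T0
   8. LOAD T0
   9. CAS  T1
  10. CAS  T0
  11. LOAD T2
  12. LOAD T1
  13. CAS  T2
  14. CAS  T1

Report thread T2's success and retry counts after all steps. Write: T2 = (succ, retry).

T2 = (1, 1)

T3 LOAD — after: cnt=4, r=4 — load
T1 LOAD — after: cnt=4, r=4 — load
T2 LOAD — after: cnt=4, r=4 — load
T3 CAS — after: cnt=5, r=4 — ok
T2 CAS — after: cnt=5, r=4 — retry
T0 LOAD — after: cnt=5, r=5 — load
T0 CAS — after: cnt=6, r=5 — ok
T0 LOAD — after: cnt=6, r=6 — load
T1 CAS — after: cnt=6, r=4 — retry
T0 CAS — after: cnt=7, r=6 — ok
T2 LOAD — after: cnt=7, r=7 — load
T1 LOAD — after: cnt=7, r=7 — load
T2 CAS — after: cnt=8, r=7 — ok
T1 CAS — after: cnt=8, r=7 — retry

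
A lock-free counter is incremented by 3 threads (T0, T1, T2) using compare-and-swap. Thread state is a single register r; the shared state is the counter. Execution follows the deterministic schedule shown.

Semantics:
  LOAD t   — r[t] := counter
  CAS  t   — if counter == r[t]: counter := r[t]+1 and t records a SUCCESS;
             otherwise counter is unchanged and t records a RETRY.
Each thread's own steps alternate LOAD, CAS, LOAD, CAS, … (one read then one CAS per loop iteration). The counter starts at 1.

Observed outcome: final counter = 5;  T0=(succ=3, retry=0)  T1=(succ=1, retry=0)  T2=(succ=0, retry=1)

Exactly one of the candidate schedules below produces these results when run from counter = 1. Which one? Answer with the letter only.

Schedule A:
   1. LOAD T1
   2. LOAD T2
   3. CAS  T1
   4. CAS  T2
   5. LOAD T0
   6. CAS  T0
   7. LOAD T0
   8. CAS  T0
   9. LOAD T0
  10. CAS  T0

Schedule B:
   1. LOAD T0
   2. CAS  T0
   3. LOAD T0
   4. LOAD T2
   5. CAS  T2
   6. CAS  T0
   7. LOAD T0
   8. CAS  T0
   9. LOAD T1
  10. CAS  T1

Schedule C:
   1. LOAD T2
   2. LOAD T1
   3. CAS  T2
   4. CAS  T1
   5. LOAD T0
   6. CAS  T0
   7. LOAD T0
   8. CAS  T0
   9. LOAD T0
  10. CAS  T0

A

Run A:
T1 LOAD — after: cnt=1, r=1 — load
T2 LOAD — after: cnt=1, r=1 — load
T1 CAS — after: cnt=2, r=1 — ok
T2 CAS — after: cnt=2, r=1 — retry
T0 LOAD — after: cnt=2, r=2 — load
T0 CAS — after: cnt=3, r=2 — ok
T0 LOAD — after: cnt=3, r=3 — load
T0 CAS — after: cnt=4, r=3 — ok
T0 LOAD — after: cnt=4, r=4 — load
T0 CAS — after: cnt=5, r=4 — ok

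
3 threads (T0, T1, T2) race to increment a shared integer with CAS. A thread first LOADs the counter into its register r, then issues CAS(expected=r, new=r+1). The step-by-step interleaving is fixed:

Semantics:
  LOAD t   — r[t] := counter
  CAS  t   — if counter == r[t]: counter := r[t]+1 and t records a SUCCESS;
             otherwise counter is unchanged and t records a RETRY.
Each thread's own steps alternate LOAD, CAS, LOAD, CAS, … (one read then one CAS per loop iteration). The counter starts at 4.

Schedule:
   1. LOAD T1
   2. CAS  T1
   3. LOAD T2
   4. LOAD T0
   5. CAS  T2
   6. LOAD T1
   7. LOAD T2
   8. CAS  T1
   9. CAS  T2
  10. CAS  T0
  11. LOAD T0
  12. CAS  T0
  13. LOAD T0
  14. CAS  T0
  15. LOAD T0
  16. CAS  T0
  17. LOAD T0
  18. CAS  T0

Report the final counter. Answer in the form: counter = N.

counter = 11

T1 LOAD — after: cnt=4, r=4 — load
T1 CAS — after: cnt=5, r=4 — ok
T2 LOAD — after: cnt=5, r=5 — load
T0 LOAD — after: cnt=5, r=5 — load
T2 CAS — after: cnt=6, r=5 — ok
T1 LOAD — after: cnt=6, r=6 — load
T2 LOAD — after: cnt=6, r=6 — load
T1 CAS — after: cnt=7, r=6 — ok
T2 CAS — after: cnt=7, r=6 — retry
T0 CAS — after: cnt=7, r=5 — retry
T0 LOAD — after: cnt=7, r=7 — load
T0 CAS — after: cnt=8, r=7 — ok
T0 LOAD — after: cnt=8, r=8 — load
T0 CAS — after: cnt=9, r=8 — ok
T0 LOAD — after: cnt=9, r=9 — load
T0 CAS — after: cnt=10, r=9 — ok
T0 LOAD — after: cnt=10, r=10 — load
T0 CAS — after: cnt=11, r=10 — ok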